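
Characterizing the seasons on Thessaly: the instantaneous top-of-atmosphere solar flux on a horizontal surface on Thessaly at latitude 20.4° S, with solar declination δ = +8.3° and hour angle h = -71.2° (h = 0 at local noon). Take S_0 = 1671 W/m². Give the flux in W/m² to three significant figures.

cos θ_z = sin ϕ sin δ + cos ϕ cos δ cos h = -0.050319 + 0.298890 = 0.248571.
Flux = S_0 · cos θ_z = 1671 × 0.248571 = 415.4 W/m².

415 W/m²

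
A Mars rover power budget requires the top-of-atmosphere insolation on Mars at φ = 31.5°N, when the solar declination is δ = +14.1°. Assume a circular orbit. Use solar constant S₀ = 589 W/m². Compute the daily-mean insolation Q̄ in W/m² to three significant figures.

cos H₀ = −tan(+31.5°) tan(+14.100°) = -0.1539, H₀ = 1.7253 rad.
Bracket: H₀ sin φ sin δ + cos φ cos δ sin H₀ = 1.7253×0.52250×0.24362 + 0.85264×0.96987×0.98808 = 0.219616 + 0.817093 = 1.036709.
Q̄ = (S₀/π) × [bracket] = (589/π) × 1.036709 = 194.4 W/m².

Q̄ ≈ 194 W/m²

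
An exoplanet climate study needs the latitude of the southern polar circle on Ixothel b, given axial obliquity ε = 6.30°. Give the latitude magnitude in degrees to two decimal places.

The polar circle is the lowest latitude that experiences at least one full rotation of continuous darkness at the northern-summer solstice; it lies at |φ| = 90° − ε = 90° − 6.30° = 83.70°.

83.70°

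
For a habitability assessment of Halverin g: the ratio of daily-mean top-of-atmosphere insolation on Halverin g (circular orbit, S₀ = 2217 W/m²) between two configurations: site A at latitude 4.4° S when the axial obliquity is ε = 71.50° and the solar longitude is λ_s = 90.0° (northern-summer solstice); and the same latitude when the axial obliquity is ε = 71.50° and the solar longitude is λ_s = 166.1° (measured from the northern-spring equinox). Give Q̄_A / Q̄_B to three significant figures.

Q̄_A / Q̄_B ≈ 0.223

— Configuration A (φ=-4.4°):
Solar declination: sin δ = sin ε · sin λ_s = sin 71.50° × sin 90.0° = 0.94832, so δ = +71.500°.
cos H₀ = −tan(-4.4°) tan(+71.500°) = 0.2300, H₀ = 1.3388 rad.
Bracket: H₀ sin φ sin δ + cos φ cos δ sin H₀ = 1.3388×-0.07672×0.94832 + 0.99705×0.31730×0.97320 = -0.097405 + 0.307885 = 0.210480.
Q̄ = (S₀/π) × [bracket] = (2217/π) × 0.210480 = 148.53 W/m².
— Configuration B (φ=-4.4°):
Solar declination: sin δ = sin ε · sin λ_s = sin 71.50° × sin 166.1° = 0.22781, so δ = +13.168°.
cos H₀ = −tan(-4.4°) tan(+13.168°) = 0.0180, H₀ = 1.5528 rad.
Bracket: H₀ sin φ sin δ + cos φ cos δ sin H₀ = 1.5528×-0.07672×0.22781 + 0.99705×0.97370×0.99984 = -0.027139 + 0.970672 = 0.943533.
Q̄ = (S₀/π) × [bracket] = (2217/π) × 0.943533 = 665.84 W/m².
Ratio Q̄_A / Q̄_B = 148.53 / 665.84 = 0.2231.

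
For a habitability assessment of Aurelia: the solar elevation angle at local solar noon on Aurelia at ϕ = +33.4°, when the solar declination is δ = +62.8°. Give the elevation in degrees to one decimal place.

60.6°

At local noon the hour angle is zero, so the zenith angle equals |ϕ − δ| = |+33.4° − (+62.800°)| = 29.400°.
Elevation = 90° − 29.400° = 60.6°.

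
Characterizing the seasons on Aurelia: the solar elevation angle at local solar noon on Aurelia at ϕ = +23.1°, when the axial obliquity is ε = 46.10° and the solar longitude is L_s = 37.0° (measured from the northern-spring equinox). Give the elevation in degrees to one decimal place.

87.4°

Solar declination: sin δ = sin ε · sin L_s = sin 46.10° × sin 37.0° = 0.43364, so δ = +25.699°.
At local noon the hour angle is zero, so the zenith angle equals |ϕ − δ| = |+23.1° − (+25.699°)| = 2.599°.
Elevation = 90° − 2.599° = 87.4°.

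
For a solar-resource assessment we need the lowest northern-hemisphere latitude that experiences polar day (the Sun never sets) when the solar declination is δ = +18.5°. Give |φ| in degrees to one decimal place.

|φ| = 71.5°

Polar day requires cos H₀ = −tan φ tan δ ≤ −1, i.e. tan φ tan δ ≥ 1.
The boundary is |tan φ| · |tan δ| = 1, so |φ| = 90° − |δ| = 90° − 18.5° = 71.5° in the northern hemisphere.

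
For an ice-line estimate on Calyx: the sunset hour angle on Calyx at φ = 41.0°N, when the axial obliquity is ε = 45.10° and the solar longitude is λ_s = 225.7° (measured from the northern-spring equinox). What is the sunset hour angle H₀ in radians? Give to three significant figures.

Solar declination: sin δ = sin ε · sin λ_s = sin 45.10° × sin 225.7° = -0.50695, so δ = -30.461°.
cos H₀ = −tan φ · tan δ = −tan(+41.0°) × tan(-30.461°) = 0.5113, so H₀ = 1.0342 rad = 59.25°.

H₀ = 1.03 rad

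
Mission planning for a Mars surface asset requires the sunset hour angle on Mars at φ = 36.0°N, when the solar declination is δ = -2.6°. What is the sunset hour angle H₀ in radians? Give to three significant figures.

H₀ = 1.54 rad

cos H₀ = −tan φ · tan δ = −tan(+36.0°) × tan(-2.600°) = 0.0330, so H₀ = 1.5378 rad = 88.11°.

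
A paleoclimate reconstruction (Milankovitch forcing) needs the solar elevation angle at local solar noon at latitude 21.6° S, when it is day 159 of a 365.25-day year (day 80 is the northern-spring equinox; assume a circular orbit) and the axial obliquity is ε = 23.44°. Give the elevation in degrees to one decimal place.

Solar longitude: λ_s = 360° × (159 − 80)/365.25 = 77.864°.
sin δ = sin 23.44° × sin 77.864° = 0.38890, so δ = +22.886°.
At local noon the hour angle is zero, so the zenith angle equals |φ − δ| = |-21.6° − (+22.886°)| = 44.486°.
Elevation = 90° − 44.486° = 45.5°.

45.5°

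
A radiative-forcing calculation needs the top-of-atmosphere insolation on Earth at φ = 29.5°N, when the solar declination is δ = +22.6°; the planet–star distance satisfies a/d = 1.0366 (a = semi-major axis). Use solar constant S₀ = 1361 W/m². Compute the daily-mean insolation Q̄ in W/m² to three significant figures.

Q̄ ≈ 523 W/m²

cos H₀ = −tan(+29.5°) tan(+22.600°) = -0.2355, H₀ = 1.8085 rad.
Bracket: H₀ sin φ sin δ + cos φ cos δ sin H₀ = 1.8085×0.49242×0.38430 + 0.87036×0.92321×0.97187 = 0.342235 + 0.780922 = 1.123157.
Inverse-square distance factor (a/d)² = 1.0366² = 1.074540.
Q̄ = (S₀/π) × 1.074540 × [bracket] = (1361/π) × 1.074540 × 1.123157 = 522.8 W/m².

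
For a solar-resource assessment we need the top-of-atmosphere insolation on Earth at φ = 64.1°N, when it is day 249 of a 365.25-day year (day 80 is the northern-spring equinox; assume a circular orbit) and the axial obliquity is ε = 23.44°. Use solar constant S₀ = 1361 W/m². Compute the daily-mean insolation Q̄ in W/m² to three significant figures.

Solar longitude: λ_s = 360° × (249 − 80)/365.25 = 166.571°.
sin δ = sin 23.44° × sin 166.571° = 0.09238, so δ = +5.301°.
cos H₀ = −tan(+64.1°) tan(+5.301°) = -0.1911, H₀ = 1.7631 rad.
Bracket: H₀ sin φ sin δ + cos φ cos δ sin H₀ = 1.7631×0.89956×0.09238 + 0.43680×0.99572×0.98158 = 0.146516 + 0.426919 = 0.573435.
Q̄ = (S₀/π) × [bracket] = (1361/π) × 0.573435 = 248.4 W/m².

Q̄ ≈ 248 W/m²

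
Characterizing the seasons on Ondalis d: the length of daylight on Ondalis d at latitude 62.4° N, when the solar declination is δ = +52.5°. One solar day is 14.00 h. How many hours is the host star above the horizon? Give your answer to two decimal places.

Sunrise equation: cos H₀ = −tan φ · tan δ = -2.4928 ≤ −1, so the host star never sets (polar day) and H₀ = π.
Daylight = 2H₀/(2π) × 14.00 h = (3.1416/π) × 14.00 = 14.00 h.

14.00 h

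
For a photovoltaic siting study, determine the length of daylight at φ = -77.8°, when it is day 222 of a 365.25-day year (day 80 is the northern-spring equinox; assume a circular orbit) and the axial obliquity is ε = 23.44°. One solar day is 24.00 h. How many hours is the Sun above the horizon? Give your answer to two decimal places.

Solar longitude: λ_s = 360° × (222 − 80)/365.25 = 139.959°.
sin δ = sin 23.44° × sin 139.959° = 0.25591, so δ = +14.828°.
cos H₀ = −tan φ · tan δ = 1.2244 ≥ 1, so the Sun never rises (polar night) and H₀ = 0.
Daylight = 2H₀/(2π) × 24.00 h = (0.0000/π) × 24.00 = 0.00 h.

0.00 h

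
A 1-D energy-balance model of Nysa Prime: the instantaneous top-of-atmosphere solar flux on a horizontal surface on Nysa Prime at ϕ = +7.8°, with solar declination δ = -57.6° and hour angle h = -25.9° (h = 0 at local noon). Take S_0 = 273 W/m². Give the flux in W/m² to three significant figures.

99.1 W/m²

cos θ_z = sin ϕ sin δ + cos ϕ cos δ cos h = -0.114588 + 0.477548 = 0.362960.
Flux = S_0 · cos θ_z = 273 × 0.362960 = 99.09 W/m².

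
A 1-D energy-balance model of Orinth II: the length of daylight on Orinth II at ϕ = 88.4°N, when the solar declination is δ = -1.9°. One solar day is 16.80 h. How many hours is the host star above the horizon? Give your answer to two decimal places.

0.00 h

cos h₀ = −tan ϕ · tan δ = 1.1876 ≥ 1, so the host star never rises (polar night) and h₀ = 0.
Daylight = 2h₀/(2π) × 16.80 h = (0.0000/π) × 16.80 = 0.00 h.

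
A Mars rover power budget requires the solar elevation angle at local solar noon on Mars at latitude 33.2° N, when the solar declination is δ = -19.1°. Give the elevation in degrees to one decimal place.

At local noon the hour angle is zero, so the zenith angle equals |φ − δ| = |+33.2° − (-19.100°)| = 52.300°.
Elevation = 90° − 52.300° = 37.7°.

37.7°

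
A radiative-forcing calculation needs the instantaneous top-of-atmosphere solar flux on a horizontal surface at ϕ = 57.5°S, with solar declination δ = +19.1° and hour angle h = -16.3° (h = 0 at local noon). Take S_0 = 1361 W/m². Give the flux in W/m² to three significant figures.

cos θ_z = sin ϕ sin δ + cos ϕ cos δ cos h = -0.275973 + 0.487313 = 0.211340.
Flux = S_0 · cos θ_z = 1361 × 0.211340 = 287.6 W/m².

288 W/m²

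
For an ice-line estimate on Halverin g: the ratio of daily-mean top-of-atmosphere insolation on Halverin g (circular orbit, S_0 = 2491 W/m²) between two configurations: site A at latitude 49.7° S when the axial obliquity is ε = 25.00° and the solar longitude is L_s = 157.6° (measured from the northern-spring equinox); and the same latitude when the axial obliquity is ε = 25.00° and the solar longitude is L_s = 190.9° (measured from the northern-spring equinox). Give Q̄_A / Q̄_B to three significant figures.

Q̄_A / Q̄_B ≈ 0.615

— Configuration A (ϕ=-49.7°):
Solar declination: sin δ = sin ε · sin L_s = sin 25.00° × sin 157.6° = 0.16105, so δ = +9.268°.
cos h₀ = −tan(-49.7°) tan(+9.268°) = 0.1924, h₀ = 1.3772 rad.
Bracket: h₀ sin ϕ sin δ + cos ϕ cos δ sin h₀ = 1.3772×-0.76267×0.16105 + 0.64679×0.98695×0.98131 = -0.169159 + 0.626419 = 0.457260.
Q̄ = (S_0/π) × [bracket] = (2491/π) × 0.457260 = 362.57 W/m².
— Configuration B (ϕ=-49.7°):
Solar declination: sin δ = sin ε · sin L_s = sin 25.00° × sin 190.9° = -0.07992, so δ = -4.584°.
cos h₀ = −tan(-49.7°) tan(-4.584°) = -0.0945, h₀ = 1.6655 rad.
Bracket: h₀ sin ϕ sin δ + cos ϕ cos δ sin h₀ = 1.6655×-0.76267×-0.07992 + 0.64679×0.99680×0.99552 = 0.101517 + 0.641832 = 0.743349.
Q̄ = (S_0/π) × [bracket] = (2491/π) × 0.743349 = 589.41 W/m².
Ratio Q̄_A / Q̄_B = 362.57 / 589.41 = 0.6151.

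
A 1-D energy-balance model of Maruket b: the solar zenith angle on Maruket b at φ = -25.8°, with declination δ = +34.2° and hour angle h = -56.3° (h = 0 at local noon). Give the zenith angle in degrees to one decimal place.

cos θ_z = sin φ sin δ + cos φ cos δ cos h = -0.244636 + 0.413157 = 0.168521.
θ_z = arccos(0.168521) = 80.3°.

θ_z = 80.3°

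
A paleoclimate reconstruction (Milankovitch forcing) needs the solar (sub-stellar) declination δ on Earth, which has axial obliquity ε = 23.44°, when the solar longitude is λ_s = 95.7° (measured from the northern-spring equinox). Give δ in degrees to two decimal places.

δ = +23.32°

sin δ = sin ε · sin λ_s = sin 23.44° × sin 95.7° = 0.395822.
δ = arcsin(0.395822) = +23.32°.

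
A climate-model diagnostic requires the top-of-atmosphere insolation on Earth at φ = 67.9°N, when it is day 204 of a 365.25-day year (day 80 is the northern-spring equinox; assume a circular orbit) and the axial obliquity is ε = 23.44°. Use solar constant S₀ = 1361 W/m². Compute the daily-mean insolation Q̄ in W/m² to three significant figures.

Q̄ ≈ 430 W/m²

Solar longitude: λ_s = 360° × (204 − 80)/365.25 = 122.218°.
sin δ = sin 23.44° × sin 122.218° = 0.33654, so δ = +19.666°.
cos H₀ = −tan(+67.9°) tan(+19.666°) = -0.8801, H₀ = 2.6470 rad.
Bracket: H₀ sin φ sin δ + cos φ cos δ sin H₀ = 2.6470×0.92653×0.33654 + 0.37622×0.94167×0.47472 = 0.825373 + 0.168181 = 0.993554.
Q̄ = (S₀/π) × [bracket] = (1361/π) × 0.993554 = 430.4 W/m².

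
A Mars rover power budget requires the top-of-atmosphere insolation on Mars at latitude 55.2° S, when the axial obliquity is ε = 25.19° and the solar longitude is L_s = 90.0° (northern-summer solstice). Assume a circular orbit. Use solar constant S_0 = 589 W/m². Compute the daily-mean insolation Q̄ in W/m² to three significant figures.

Solar declination: sin δ = sin ε · sin L_s = sin 25.19° × sin 90.0° = 0.42562, so δ = +25.190°.
cos h₀ = −tan(-55.2°) tan(+25.190°) = 0.6767, h₀ = 0.8275 rad.
Bracket: h₀ sin ϕ sin δ + cos ϕ cos δ sin h₀ = 0.8275×-0.82115×0.42562 + 0.57071×0.90490×0.73622 = -0.289209 + 0.380210 = 0.091001.
Q̄ = (S_0/π) × [bracket] = (589/π) × 0.091001 = 17.06 W/m².

Q̄ ≈ 17.1 W/m²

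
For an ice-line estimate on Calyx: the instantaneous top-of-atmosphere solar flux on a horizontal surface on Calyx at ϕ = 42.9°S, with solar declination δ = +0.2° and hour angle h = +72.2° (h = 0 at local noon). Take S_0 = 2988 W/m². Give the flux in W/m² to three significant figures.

662 W/m²

cos θ_z = sin ϕ sin δ + cos ϕ cos δ cos h = -0.002376 + 0.223934 = 0.221558.
Flux = S_0 · cos θ_z = 2988 × 0.221558 = 662.0 W/m².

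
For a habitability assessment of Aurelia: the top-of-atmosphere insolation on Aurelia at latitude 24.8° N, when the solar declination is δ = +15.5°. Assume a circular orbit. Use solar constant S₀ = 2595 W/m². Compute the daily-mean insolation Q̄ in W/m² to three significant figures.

Q̄ ≈ 874 W/m²

cos H₀ = −tan(+24.8°) tan(+15.500°) = -0.1281, H₀ = 1.6993 rad.
Bracket: H₀ sin φ sin δ + cos φ cos δ sin H₀ = 1.6993×0.41945×0.26724 + 0.90778×0.96363×0.99176 = 0.190481 + 0.867556 = 1.058037.
Q̄ = (S₀/π) × [bracket] = (2595/π) × 1.058037 = 874.0 W/m².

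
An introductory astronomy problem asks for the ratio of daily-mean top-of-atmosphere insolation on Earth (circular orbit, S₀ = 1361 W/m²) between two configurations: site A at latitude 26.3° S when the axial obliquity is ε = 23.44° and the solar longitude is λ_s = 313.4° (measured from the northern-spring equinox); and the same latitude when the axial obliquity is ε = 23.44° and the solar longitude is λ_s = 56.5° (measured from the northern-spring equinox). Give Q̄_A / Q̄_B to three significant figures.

— Configuration A (φ=-26.3°):
Solar declination: sin δ = sin ε · sin λ_s = sin 23.44° × sin 313.4° = -0.28902, so δ = -16.799°.
cos H₀ = −tan(-26.3°) tan(-16.799°) = -0.1492, H₀ = 1.7206 rad.
Bracket: H₀ sin φ sin δ + cos φ cos δ sin H₀ = 1.7206×-0.44307×-0.28902 + 0.89649×0.95732×0.98881 = 0.220333 + 0.848624 = 1.068957.
Q̄ = (S₀/π) × [bracket] = (1361/π) × 1.068957 = 463.09 W/m².
— Configuration B (φ=-26.3°):
Solar declination: sin δ = sin ε · sin λ_s = sin 23.44° × sin 56.5° = 0.33171, so δ = +19.373°.
cos H₀ = −tan(-26.3°) tan(+19.373°) = 0.1738, H₀ = 1.3961 rad.
Bracket: H₀ sin φ sin δ + cos φ cos δ sin H₀ = 1.3961×-0.44307×0.33171 + 0.89649×0.94338×0.98478 = -0.205186 + 0.832859 = 0.627673.
Q̄ = (S₀/π) × [bracket] = (1361/π) × 0.627673 = 271.92 W/m².
Ratio Q̄_A / Q̄_B = 463.09 / 271.92 = 1.703.

Q̄_A / Q̄_B ≈ 1.70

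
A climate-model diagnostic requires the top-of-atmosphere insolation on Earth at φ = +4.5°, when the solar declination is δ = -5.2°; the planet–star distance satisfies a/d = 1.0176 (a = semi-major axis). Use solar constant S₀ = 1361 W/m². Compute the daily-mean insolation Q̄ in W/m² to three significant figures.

cos H₀ = −tan(+4.5°) tan(-5.200°) = 0.0072, H₀ = 1.5636 rad.
Bracket: H₀ sin φ sin δ + cos φ cos δ sin H₀ = 1.5636×0.07846×-0.09063 + 0.99692×0.99588×0.99997 = -0.011118 + 0.992783 = 0.981665.
Inverse-square distance factor (a/d)² = 1.0176² = 1.035510.
Q̄ = (S₀/π) × 1.035510 × [bracket] = (1361/π) × 1.035510 × 0.981665 = 440.4 W/m².

Q̄ ≈ 440 W/m²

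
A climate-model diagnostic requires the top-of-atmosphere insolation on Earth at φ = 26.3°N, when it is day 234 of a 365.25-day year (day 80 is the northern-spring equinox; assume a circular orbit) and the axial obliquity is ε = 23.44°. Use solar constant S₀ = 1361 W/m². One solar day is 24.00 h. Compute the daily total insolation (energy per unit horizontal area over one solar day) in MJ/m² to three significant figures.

38.0 MJ/m²

Solar longitude: λ_s = 360° × (234 − 80)/365.25 = 151.786°.
sin δ = sin 23.44° × sin 151.786° = 0.18806, so δ = +10.839°.
cos H₀ = −tan(+26.3°) tan(+10.839°) = -0.0946, H₀ = 1.6656 rad.
Bracket: H₀ sin φ sin δ + cos φ cos δ sin H₀ = 1.6656×0.44307×0.18806 + 0.89649×0.98216×0.99551 = 0.138784 + 0.876543 = 1.015327.
Q̄ = (S₀/π) × [bracket] = (1361/π) × 1.015327 = 439.86 W/m².
Daily total = Q̄ × 24.00 h × 3600 s/h = 439.86 × 24.00 × 3600 / 10⁶ = 38.00 MJ/m².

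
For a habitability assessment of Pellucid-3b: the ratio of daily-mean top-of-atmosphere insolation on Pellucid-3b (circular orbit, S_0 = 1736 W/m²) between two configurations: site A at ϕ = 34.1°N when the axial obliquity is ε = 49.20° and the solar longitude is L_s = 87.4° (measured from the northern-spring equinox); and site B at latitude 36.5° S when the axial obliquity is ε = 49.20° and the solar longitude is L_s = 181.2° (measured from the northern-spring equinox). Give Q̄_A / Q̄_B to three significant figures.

— Configuration A (ϕ=+34.1°):
Solar declination: sin δ = sin ε · sin L_s = sin 49.20° × sin 87.4° = 0.75622, so δ = +49.132°.
cos h₀ = −tan(+34.1°) tan(+49.132°) = -0.7825, h₀ = 2.4694 rad.
Bracket: h₀ sin ϕ sin δ + cos ϕ cos δ sin h₀ = 2.4694×0.56064×0.75622 + 0.82806×0.65432×0.62267 = 1.046945 + 0.337373 = 1.384318.
Q̄ = (S_0/π) × [bracket] = (1736/π) × 1.384318 = 764.95 W/m².
— Configuration B (ϕ=-36.5°):
Solar declination: sin δ = sin ε · sin L_s = sin 49.20° × sin 181.2° = -0.01585, so δ = -0.908°.
cos h₀ = −tan(-36.5°) tan(-0.908°) = -0.0117, h₀ = 1.5825 rad.
Bracket: h₀ sin ϕ sin δ + cos ϕ cos δ sin h₀ = 1.5825×-0.59482×-0.01585 + 0.80386×0.99987×0.99993 = 0.014920 + 0.803699 = 0.818619.
Q̄ = (S_0/π) × [bracket] = (1736/π) × 0.818619 = 452.36 W/m².
Ratio Q̄_A / Q̄_B = 764.95 / 452.36 = 1.691.

Q̄_A / Q̄_B ≈ 1.69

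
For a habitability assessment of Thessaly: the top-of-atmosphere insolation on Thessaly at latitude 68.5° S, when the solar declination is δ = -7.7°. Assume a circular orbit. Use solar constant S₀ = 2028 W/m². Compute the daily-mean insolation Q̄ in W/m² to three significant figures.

cos H₀ = −tan(-68.5°) tan(-7.700°) = -0.3432, H₀ = 1.9212 rad.
Bracket: H₀ sin φ sin δ + cos φ cos δ sin H₀ = 1.9212×-0.93042×-0.13399 + 0.36650×0.99098×0.93925 = 0.239510 + 0.341130 = 0.580640.
Q̄ = (S₀/π) × [bracket] = (2028/π) × 0.580640 = 374.8 W/m².

Q̄ ≈ 375 W/m²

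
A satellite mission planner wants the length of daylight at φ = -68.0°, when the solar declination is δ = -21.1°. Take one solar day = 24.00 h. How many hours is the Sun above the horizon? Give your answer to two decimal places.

21.70 h

cos H₀ = −tan φ · tan δ = −tan(-68.0°) × tan(-21.100°) = -0.9551, so H₀ = 2.8406 rad = 162.76°.
Daylight = 2H₀/(2π) × 24.00 h = (2.8406/π) × 24.00 = 21.70 h.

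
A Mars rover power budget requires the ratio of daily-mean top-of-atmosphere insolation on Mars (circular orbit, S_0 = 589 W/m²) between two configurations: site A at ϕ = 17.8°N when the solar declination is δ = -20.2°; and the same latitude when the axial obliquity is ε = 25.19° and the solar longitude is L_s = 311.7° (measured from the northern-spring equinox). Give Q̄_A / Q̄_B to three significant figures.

— Configuration A (ϕ=+17.8°):
cos h₀ = −tan(+17.8°) tan(-20.200°) = 0.1181, h₀ = 1.4524 rad.
Bracket: h₀ sin ϕ sin δ + cos ϕ cos δ sin h₀ = 1.4524×0.30570×-0.34530 + 0.95213×0.93849×0.99300 = -0.153313 + 0.887310 = 0.733997.
Q̄ = (S_0/π) × [bracket] = (589/π) × 0.733997 = 137.61 W/m².
— Configuration B (ϕ=+17.8°):
Solar declination: sin δ = sin ε · sin L_s = sin 25.19° × sin 311.7° = -0.31779, so δ = -18.529°.
cos h₀ = −tan(+17.8°) tan(-18.529°) = 0.1076, h₀ = 1.4630 rad.
Bracket: h₀ sin ϕ sin δ + cos ϕ cos δ sin h₀ = 1.4630×0.30570×-0.31779 + 0.95213×0.94816×0.99419 = -0.142128 + 0.897526 = 0.755398.
Q̄ = (S_0/π) × [bracket] = (589/π) × 0.755398 = 141.63 W/m².
Ratio Q̄_A / Q̄_B = 137.61 / 141.63 = 0.9716.

Q̄_A / Q̄_B ≈ 0.972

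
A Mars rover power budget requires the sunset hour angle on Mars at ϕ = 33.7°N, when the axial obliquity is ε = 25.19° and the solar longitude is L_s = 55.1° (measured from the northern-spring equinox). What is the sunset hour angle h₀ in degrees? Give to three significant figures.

Solar declination: sin δ = sin ε · sin L_s = sin 25.19° × sin 55.1° = 0.34907, so δ = +20.431°.
cos h₀ = −tan ϕ · tan δ = −tan(+33.7°) × tan(+20.431°) = -0.2484, so h₀ = 1.8219 rad = 104.38°.

h₀ = 104°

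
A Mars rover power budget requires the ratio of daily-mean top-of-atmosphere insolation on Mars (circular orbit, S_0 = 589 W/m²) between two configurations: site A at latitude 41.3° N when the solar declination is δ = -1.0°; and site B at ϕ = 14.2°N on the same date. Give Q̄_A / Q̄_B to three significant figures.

Q̄_A / Q̄_B ≈ 0.762

— Configuration A (ϕ=+41.3°):
cos h₀ = −tan(+41.3°) tan(-1.000°) = 0.0153, h₀ = 1.5555 rad.
Bracket: h₀ sin ϕ sin δ + cos ϕ cos δ sin h₀ = 1.5555×0.66000×-0.01745 + 0.75126×0.99985×0.99988 = -0.017915 + 0.751057 = 0.733142.
Q̄ = (S_0/π) × [bracket] = (589/π) × 0.733142 = 137.45 W/m².
— Configuration B (ϕ=+14.2°):
cos h₀ = −tan(+14.2°) tan(-1.000°) = 0.0044, h₀ = 1.5664 rad.
Bracket: h₀ sin ϕ sin δ + cos ϕ cos δ sin h₀ = 1.5664×0.24531×-0.01745 + 0.96945×0.99985×0.99999 = -0.006705 + 0.969295 = 0.962590.
Q̄ = (S_0/π) × [bracket] = (589/π) × 0.962590 = 180.47 W/m².
Ratio Q̄_A / Q̄_B = 137.45 / 180.47 = 0.7616.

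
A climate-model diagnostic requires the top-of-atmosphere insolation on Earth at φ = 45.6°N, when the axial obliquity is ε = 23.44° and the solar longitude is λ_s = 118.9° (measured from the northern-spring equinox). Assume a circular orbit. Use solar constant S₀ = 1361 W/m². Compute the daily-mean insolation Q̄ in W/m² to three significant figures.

Q̄ ≈ 474 W/m²

Solar declination: sin δ = sin ε · sin λ_s = sin 23.44° × sin 118.9° = 0.34825, so δ = +20.380°.
cos H₀ = −tan(+45.6°) tan(+20.380°) = -0.3794, H₀ = 1.9599 rad.
Bracket: H₀ sin φ sin δ + cos φ cos δ sin H₀ = 1.9599×0.71447×0.34825 + 0.69966×0.93740×0.92525 = 0.487651 + 0.606836 = 1.094487.
Q̄ = (S₀/π) × [bracket] = (1361/π) × 1.094487 = 474.2 W/m².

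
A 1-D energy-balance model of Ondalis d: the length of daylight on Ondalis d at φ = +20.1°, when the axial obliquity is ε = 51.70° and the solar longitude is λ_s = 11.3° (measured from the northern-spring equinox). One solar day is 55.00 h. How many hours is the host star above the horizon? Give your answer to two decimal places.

28.50 h

Solar declination: sin δ = sin ε · sin λ_s = sin 51.70° × sin 11.3° = 0.15377, so δ = +8.846°.
cos H₀ = −tan φ · tan δ = −tan(+20.1°) × tan(+8.846°) = -0.0570, so H₀ = 1.6278 rad = 93.26°.
Daylight = 2H₀/(2π) × 55.00 h = (1.6278/π) × 55.00 = 28.50 h.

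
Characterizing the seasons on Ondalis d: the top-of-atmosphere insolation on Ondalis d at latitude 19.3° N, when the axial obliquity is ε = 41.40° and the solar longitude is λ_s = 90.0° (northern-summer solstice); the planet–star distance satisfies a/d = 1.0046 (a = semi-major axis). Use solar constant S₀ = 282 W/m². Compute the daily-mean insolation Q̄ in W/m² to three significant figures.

Solar declination: sin δ = sin ε · sin λ_s = sin 41.40° × sin 90.0° = 0.66131, so δ = +41.400°.
cos H₀ = −tan(+19.3°) tan(+41.400°) = -0.3087, H₀ = 1.8847 rad.
Bracket: H₀ sin φ sin δ + cos φ cos δ sin H₀ = 1.8847×0.33051×0.66131 + 0.94380×0.75011×0.95115 = 0.411938 + 0.673370 = 1.085308.
Inverse-square distance factor (a/d)² = 1.0046² = 1.009221.
Q̄ = (S₀/π) × 1.009221 × [bracket] = (282/π) × 1.009221 × 1.085308 = 98.32 W/m².

Q̄ ≈ 98.3 W/m²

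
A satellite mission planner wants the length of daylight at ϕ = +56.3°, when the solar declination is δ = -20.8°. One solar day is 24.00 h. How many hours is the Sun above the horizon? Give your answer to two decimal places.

7.37 h

cos h₀ = −tan ϕ · tan δ = −tan(+56.3°) × tan(-20.800°) = 0.5696, so h₀ = 0.9648 rad = 55.28°.
Daylight = 2h₀/(2π) × 24.00 h = (0.9648/π) × 24.00 = 7.37 h.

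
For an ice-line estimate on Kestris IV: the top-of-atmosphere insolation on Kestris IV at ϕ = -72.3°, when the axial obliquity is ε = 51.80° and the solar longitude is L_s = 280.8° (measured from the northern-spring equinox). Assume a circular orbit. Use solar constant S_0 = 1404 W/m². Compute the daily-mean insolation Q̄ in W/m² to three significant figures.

Q̄ ≈ 1.03e+03 W/m²

Solar declination: sin δ = sin ε · sin L_s = sin 51.80° × sin 280.8° = -0.77194, so δ = -50.528°.
cos h₀ = −tan(-72.3°) tan(-50.528°) = -3.8049 ≤ −1 ⇒ polar day, h₀ = π.
Bracket: h₀ sin ϕ sin δ + cos ϕ cos δ sin h₀ = 3.1416×-0.95266×-0.77194 + 0.30403×0.63570×0.00000 = 2.310321 + 0.000000 = 2.310321.
Q̄ = (S_0/π) × [bracket] = (1404/π) × 2.310321 = 1032 W/m².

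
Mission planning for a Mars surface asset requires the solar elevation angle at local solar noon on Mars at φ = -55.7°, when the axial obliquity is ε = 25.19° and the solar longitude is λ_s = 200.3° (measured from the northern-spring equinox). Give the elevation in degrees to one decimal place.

42.8°

Solar declination: sin δ = sin ε · sin λ_s = sin 25.19° × sin 200.3° = -0.14766, so δ = -8.492°.
At local noon the hour angle is zero, so the zenith angle equals |φ − δ| = |-55.7° − (-8.492°)| = 47.208°.
Elevation = 90° − 47.208° = 42.8°.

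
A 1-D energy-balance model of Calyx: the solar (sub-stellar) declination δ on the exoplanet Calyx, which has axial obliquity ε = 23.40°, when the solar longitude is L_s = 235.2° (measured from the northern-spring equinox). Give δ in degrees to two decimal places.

δ = -19.03°

sin δ = sin ε · sin L_s = sin 23.40° × sin 235.2° = -0.326118.
δ = arcsin(-0.326118) = -19.03°.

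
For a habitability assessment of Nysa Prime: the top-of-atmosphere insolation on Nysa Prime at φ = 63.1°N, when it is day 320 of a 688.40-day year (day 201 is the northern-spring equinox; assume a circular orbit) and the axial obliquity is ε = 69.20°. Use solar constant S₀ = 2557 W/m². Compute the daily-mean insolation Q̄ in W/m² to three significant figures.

Solar longitude: λ_s = 360° × (320 − 201)/688.40 = 62.231°.
sin δ = sin 69.20° × sin 62.231° = 0.82717, so δ = +55.809°.
cos H₀ = −tan(+63.1°) tan(+55.809°) = -2.9014 ≤ −1 ⇒ polar day, H₀ = π.
Bracket: H₀ sin φ sin δ + cos φ cos δ sin H₀ = 3.1416×0.89180×0.82717 + 0.45243×0.56196×0.00000 = 2.317465 + 0.000000 = 2.317465.
Q̄ = (S₀/π) × [bracket] = (2557/π) × 2.317465 = 1886 W/m².

Q̄ ≈ 1.89e+03 W/m²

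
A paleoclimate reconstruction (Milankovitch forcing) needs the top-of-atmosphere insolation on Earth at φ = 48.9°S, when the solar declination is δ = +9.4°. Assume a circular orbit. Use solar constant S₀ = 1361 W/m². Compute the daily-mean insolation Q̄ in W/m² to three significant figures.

Q̄ ≈ 202 W/m²

cos H₀ = −tan(-48.9°) tan(+9.400°) = 0.1898, H₀ = 1.3799 rad.
Bracket: H₀ sin φ sin δ + cos φ cos δ sin H₀ = 1.3799×-0.75356×0.16333 + 0.65738×0.98657×0.98183 = -0.169837 + 0.636767 = 0.466930.
Q̄ = (S₀/π) × [bracket] = (1361/π) × 0.466930 = 202.3 W/m².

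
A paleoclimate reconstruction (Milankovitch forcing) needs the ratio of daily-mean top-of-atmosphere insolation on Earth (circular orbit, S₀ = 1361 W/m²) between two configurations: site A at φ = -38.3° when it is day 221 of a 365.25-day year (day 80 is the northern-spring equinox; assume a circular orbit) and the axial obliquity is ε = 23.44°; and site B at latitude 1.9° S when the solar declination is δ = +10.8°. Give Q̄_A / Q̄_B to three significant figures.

— Configuration A (φ=-38.3°):
Solar longitude: λ_s = 360° × (221 − 80)/365.25 = 138.973°.
sin δ = sin 23.44° × sin 138.973° = 0.26111, so δ = +15.136°.
cos H₀ = −tan(-38.3°) tan(+15.136°) = 0.2136, H₀ = 1.3555 rad.
Bracket: H₀ sin φ sin δ + cos φ cos δ sin H₀ = 1.3555×-0.61978×0.26111 + 0.78478×0.96531×0.97692 = -0.219362 + 0.740072 = 0.520710.
Q̄ = (S₀/π) × [bracket] = (1361/π) × 0.520710 = 225.58 W/m².
— Configuration B (φ=-1.9°):
cos H₀ = −tan(-1.9°) tan(+10.800°) = 0.0063, H₀ = 1.5645 rad.
Bracket: H₀ sin φ sin δ + cos φ cos δ sin H₀ = 1.5645×-0.03316×0.18738 + 0.99945×0.98229×0.99998 = -0.009721 + 0.981730 = 0.972009.
Q̄ = (S₀/π) × [bracket] = (1361/π) × 0.972009 = 421.09 W/m².
Ratio Q̄_A / Q̄_B = 225.58 / 421.09 = 0.5357.

Q̄_A / Q̄_B ≈ 0.536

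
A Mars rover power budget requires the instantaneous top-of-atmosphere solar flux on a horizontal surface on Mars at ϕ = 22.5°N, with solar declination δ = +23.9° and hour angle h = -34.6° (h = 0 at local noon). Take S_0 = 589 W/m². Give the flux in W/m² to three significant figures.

cos θ_z = sin ϕ sin δ + cos ϕ cos δ cos h = 0.155041 + 0.695271 = 0.850312.
Flux = S_0 · cos θ_z = 589 × 0.850312 = 500.8 W/m².

501 W/m²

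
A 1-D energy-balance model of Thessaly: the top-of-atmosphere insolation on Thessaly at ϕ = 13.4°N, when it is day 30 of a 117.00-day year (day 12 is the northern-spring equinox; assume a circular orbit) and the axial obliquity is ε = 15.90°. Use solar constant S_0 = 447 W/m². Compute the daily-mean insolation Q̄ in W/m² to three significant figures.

Solar longitude: L_s = 360° × (30 − 12)/117.00 = 55.385°.
sin δ = sin 15.90° × sin 55.385° = 0.22546, so δ = +13.030°.
cos h₀ = −tan(+13.4°) tan(+13.030°) = -0.0551, h₀ = 1.6260 rad.
Bracket: h₀ sin ϕ sin δ + cos ϕ cos δ sin h₀ = 1.6260×0.23175×0.22546 + 0.97278×0.97425×0.99848 = 0.084959 + 0.946290 = 1.031249.
Q̄ = (S_0/π) × [bracket] = (447/π) × 1.031249 = 146.7 W/m².

Q̄ ≈ 147 W/m²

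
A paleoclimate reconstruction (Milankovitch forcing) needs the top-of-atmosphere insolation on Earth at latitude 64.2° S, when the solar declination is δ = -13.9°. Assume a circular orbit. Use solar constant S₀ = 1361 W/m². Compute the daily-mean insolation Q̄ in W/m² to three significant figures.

Q̄ ≈ 355 W/m²

cos H₀ = −tan(-64.2°) tan(-13.900°) = -0.5119, H₀ = 2.1082 rad.
Bracket: H₀ sin φ sin δ + cos φ cos δ sin H₀ = 2.1082×-0.90032×-0.24023 + 0.43523×0.97072×0.85903 = 0.455970 + 0.362929 = 0.818899.
Q̄ = (S₀/π) × [bracket] = (1361/π) × 0.818899 = 354.8 W/m².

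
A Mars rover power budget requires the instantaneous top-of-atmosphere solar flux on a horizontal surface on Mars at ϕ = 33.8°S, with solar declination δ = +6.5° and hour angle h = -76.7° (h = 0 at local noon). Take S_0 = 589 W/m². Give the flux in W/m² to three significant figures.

cos θ_z = sin ϕ sin δ + cos ϕ cos δ cos h = -0.062974 + 0.189939 = 0.126965.
Flux = S_0 · cos θ_z = 589 × 0.126965 = 74.78 W/m².

74.8 W/m²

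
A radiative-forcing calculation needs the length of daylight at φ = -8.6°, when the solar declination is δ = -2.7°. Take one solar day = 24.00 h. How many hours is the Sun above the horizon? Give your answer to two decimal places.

12.05 h

cos H₀ = −tan φ · tan δ = −tan(-8.6°) × tan(-2.700°) = -0.0071, so H₀ = 1.5779 rad = 90.41°.
Daylight = 2H₀/(2π) × 24.00 h = (1.5779/π) × 24.00 = 12.05 h.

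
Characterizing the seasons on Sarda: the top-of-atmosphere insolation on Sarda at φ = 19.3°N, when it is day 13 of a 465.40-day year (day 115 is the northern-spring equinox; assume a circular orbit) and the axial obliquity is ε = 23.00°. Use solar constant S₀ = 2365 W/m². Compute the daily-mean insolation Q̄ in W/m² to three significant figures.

Solar longitude: λ_s = 360° × (13 − 115)/465.40 = -78.900°, i.e. -78.900° + 360° = 281.100°.
sin δ = sin 23.00° × sin 281.100° = -0.38342, so δ = -22.546°.
cos H₀ = −tan(+19.3°) tan(-22.546°) = 0.1454, H₀ = 1.4249 rad.
Bracket: H₀ sin φ sin δ + cos φ cos δ sin H₀ = 1.4249×0.33051×-0.38342 + 0.94380×0.92357×0.98938 = -0.180569 + 0.862408 = 0.681839.
Q̄ = (S₀/π) × [bracket] = (2365/π) × 0.681839 = 513.3 W/m².

Q̄ ≈ 513 W/m²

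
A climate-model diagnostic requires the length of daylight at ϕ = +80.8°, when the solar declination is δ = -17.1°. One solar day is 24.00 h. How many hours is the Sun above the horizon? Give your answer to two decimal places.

0.00 h

cos h₀ = −tan ϕ · tan δ = 1.8994 ≥ 1, so the Sun never rises (polar night) and h₀ = 0.
Daylight = 2h₀/(2π) × 24.00 h = (0.0000/π) × 24.00 = 0.00 h.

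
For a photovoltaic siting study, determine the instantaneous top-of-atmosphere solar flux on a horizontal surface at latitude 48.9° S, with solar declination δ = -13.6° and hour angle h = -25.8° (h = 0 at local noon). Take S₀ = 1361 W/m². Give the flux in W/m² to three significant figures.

cos θ_z = sin φ sin δ + cos φ cos δ cos h = 0.177194 + 0.575252 = 0.752446.
Flux = S₀ · cos θ_z = 1361 × 0.752446 = 1024 W/m².

1.02e+03 W/m²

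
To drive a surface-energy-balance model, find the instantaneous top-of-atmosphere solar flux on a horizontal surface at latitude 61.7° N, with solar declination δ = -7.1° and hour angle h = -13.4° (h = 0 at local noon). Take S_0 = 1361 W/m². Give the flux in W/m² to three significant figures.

cos θ_z = sin ϕ sin δ + cos ϕ cos δ cos h = -0.108828 + 0.457645 = 0.348817.
Flux = S_0 · cos θ_z = 1361 × 0.348817 = 474.7 W/m².

475 W/m²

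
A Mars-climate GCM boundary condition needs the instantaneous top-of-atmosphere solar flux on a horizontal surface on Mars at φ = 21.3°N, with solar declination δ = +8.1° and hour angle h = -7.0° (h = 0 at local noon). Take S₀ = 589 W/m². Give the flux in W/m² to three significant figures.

cos θ_z = sin φ sin δ + cos φ cos δ cos h = 0.051183 + 0.915521 = 0.966704.
Flux = S₀ · cos θ_z = 589 × 0.966704 = 569.4 W/m².

569 W/m²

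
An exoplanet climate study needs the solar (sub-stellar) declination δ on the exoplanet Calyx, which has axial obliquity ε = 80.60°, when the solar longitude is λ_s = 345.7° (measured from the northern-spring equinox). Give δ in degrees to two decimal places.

sin δ = sin ε · sin λ_s = sin 80.60° × sin 345.7° = -0.243682.
δ = arcsin(-0.243682) = -14.10°.

δ = -14.10°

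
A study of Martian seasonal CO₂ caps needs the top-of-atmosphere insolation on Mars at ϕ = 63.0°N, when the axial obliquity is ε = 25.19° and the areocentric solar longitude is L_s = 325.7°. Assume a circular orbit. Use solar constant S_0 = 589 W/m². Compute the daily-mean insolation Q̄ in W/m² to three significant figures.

sin δ = sin 25.19° × sin 325.7° = -0.23985, so δ = -13.878°.
cos h₀ = −tan(+63.0°) tan(-13.878°) = 0.4849, h₀ = 1.0646 rad.
Bracket: h₀ sin ϕ sin δ + cos ϕ cos δ sin h₀ = 1.0646×0.89101×-0.23985 + 0.45399×0.97081×0.87458 = -0.227514 + 0.385461 = 0.157947.
Q̄ = (S_0/π) × [bracket] = (589/π) × 0.157947 = 29.61 W/m².

Q̄ ≈ 29.6 W/m²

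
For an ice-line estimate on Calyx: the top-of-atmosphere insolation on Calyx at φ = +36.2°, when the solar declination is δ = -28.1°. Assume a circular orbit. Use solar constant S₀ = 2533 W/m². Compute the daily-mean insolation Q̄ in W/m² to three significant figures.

Q̄ ≈ 266 W/m²

cos H₀ = −tan(+36.2°) tan(-28.100°) = 0.3908, H₀ = 1.1693 rad.
Bracket: H₀ sin φ sin δ + cos φ cos δ sin H₀ = 1.1693×0.59061×-0.47101 + 0.80696×0.88213×0.92048 = -0.325280 + 0.655238 = 0.329958.
Q̄ = (S₀/π) × [bracket] = (2533/π) × 0.329958 = 266.0 W/m².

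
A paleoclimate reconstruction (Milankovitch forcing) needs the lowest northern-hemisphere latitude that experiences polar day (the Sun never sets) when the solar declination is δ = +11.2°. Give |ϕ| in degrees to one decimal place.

Polar day requires cos h₀ = −tan ϕ tan δ ≤ −1, i.e. tan ϕ tan δ ≥ 1.
The boundary is |tan ϕ| · |tan δ| = 1, so |ϕ| = 90° − |δ| = 90° − 11.2° = 78.8° in the northern hemisphere.

|ϕ| = 78.8°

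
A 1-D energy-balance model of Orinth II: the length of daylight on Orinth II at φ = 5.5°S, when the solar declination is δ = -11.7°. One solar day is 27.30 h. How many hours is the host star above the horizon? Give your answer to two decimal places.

cos H₀ = −tan φ · tan δ = −tan(-5.5°) × tan(-11.700°) = -0.0199, so H₀ = 1.5907 rad = 91.14°.
Daylight = 2H₀/(2π) × 27.30 h = (1.5907/π) × 27.30 = 13.82 h.

13.82 h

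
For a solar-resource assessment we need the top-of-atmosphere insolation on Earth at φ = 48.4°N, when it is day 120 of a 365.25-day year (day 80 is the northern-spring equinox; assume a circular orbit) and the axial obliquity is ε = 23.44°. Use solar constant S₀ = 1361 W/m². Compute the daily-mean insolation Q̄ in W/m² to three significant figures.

Solar longitude: λ_s = 360° × (120 − 80)/365.25 = 39.425°.
sin δ = sin 23.44° × sin 39.425° = 0.25262, so δ = +14.633°.
cos H₀ = −tan(+48.4°) tan(+14.633°) = -0.2941, H₀ = 1.8693 rad.
Bracket: H₀ sin φ sin δ + cos φ cos δ sin H₀ = 1.8693×0.74780×0.25262 + 0.66393×0.96756×0.95578 = 0.353128 + 0.613986 = 0.967114.
Q̄ = (S₀/π) × [bracket] = (1361/π) × 0.967114 = 419.0 W/m².

Q̄ ≈ 419 W/m²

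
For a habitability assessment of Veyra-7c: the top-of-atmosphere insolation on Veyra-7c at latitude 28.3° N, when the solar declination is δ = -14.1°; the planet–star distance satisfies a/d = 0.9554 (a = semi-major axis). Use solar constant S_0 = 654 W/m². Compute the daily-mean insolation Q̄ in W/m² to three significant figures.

Q̄ ≈ 129 W/m²

cos h₀ = −tan(+28.3°) tan(-14.100°) = 0.1352, h₀ = 1.4351 rad.
Bracket: h₀ sin ϕ sin δ + cos ϕ cos δ sin h₀ = 1.4351×0.47409×-0.24362 + 0.88048×0.96987×0.99081 = -0.165751 + 0.846103 = 0.680352.
Inverse-square distance factor (a/d)² = 0.9554² = 0.912789.
Q̄ = (S_0/π) × 0.912789 × [bracket] = (654/π) × 0.912789 × 0.680352 = 129.3 W/m².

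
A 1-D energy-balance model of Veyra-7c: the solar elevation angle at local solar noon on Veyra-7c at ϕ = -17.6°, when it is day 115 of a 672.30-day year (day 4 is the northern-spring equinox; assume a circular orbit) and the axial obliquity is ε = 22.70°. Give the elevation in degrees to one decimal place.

Solar longitude: L_s = 360° × (115 − 4)/672.30 = 59.438°.
sin δ = sin 22.70° × sin 59.438° = 0.33229, so δ = +19.408°.
At local noon the hour angle is zero, so the zenith angle equals |ϕ − δ| = |-17.6° − (+19.408°)| = 37.008°.
Elevation = 90° − 37.008° = 53.0°.

53.0°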